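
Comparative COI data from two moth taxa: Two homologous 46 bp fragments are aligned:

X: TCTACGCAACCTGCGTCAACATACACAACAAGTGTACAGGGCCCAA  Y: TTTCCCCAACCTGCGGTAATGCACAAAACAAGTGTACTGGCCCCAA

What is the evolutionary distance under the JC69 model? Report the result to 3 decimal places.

0.288

The sequences differ at 11 of 46 sites, so p = 11/46 ≈ 0.23913.
d = −(3/4) ln(1 − 4p/3) = −0.75 ln(1 − 0.31884) = −0.75 ln(0.68116)
  = −0.75 × (-0.383958) = 0.287969 substitutions/site.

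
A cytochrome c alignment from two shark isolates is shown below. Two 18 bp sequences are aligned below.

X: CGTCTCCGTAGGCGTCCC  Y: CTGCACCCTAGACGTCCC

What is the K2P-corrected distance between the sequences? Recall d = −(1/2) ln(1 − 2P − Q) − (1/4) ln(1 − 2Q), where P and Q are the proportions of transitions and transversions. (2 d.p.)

0.35

Of 18 sites, 1 differences are transitions and 4 are transversions, so P = 1/18 ≈ 0.055556 and Q = 4/18 ≈ 0.222222.
Under the Kimura two-parameter model, d = −½ ln(1 − 2P − Q) − ¼ ln(1 − 2Q).
1 − 2P − Q = 0.666666, giving −½ ln(0.666666) = 0.202733.
1 − 2Q = 0.555556, giving −¼ ln(0.555556) = 0.146946.
d = 0.202733 + 0.146946 = 0.349679.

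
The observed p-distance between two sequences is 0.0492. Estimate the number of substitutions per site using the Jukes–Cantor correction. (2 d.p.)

0.05

d = −(3/4) ln(1 − 4p/3) = −0.75 ln(1 − 0.0656) = −0.75 ln(0.9344)
  = −0.75 × (-0.067851) = 0.050888 substitutions/site.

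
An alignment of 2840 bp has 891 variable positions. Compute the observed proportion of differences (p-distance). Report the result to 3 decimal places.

0.314

p = 891/2840 = 0.313732… ≈ 0.314 (to 3 d.p.).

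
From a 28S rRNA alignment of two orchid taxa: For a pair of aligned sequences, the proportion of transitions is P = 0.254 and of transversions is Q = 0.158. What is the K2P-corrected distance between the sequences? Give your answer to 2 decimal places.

Under the Kimura two-parameter model, d = −½ ln(1 − 2P − Q) − ¼ ln(1 − 2Q).
1 − 2P − Q = 0.334, giving −½ ln(0.334) = 0.548307.
1 − 2Q = 0.684, giving −¼ ln(0.684) = 0.094949.
d = 0.548307 + 0.094949 = 0.643256.

0.64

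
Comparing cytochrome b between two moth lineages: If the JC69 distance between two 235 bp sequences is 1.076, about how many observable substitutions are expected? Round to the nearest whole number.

134

Invert JC69: p = (3/4)(1 − e^(−4d/3)) = 0.75 × (1 − e^(-1.434667)) = 0.75 × (1 − 0.238195) = 0.571354.
Expected differing sites = pL ≈ 0.571354 × 235 = 134.26819 ≈ 134.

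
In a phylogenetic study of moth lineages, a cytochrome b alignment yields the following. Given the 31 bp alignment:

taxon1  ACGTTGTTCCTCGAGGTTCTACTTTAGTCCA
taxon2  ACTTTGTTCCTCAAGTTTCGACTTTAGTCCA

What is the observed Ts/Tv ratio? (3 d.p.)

0.333

Transitions are A↔G and C↔T; transversions are all other mismatches.
Transitions: 1. Transversions: 3.
R = 1/3 = 0.333333… ≈ 0.333 (to 3 d.p.).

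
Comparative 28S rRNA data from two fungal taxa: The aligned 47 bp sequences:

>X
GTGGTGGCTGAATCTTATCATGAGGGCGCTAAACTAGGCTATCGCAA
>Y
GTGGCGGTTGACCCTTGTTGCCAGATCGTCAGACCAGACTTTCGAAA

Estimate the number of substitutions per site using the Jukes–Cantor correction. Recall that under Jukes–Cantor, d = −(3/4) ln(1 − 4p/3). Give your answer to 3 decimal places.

0.536

The sequences differ at 18 of 47 sites, so p = 18/47 ≈ 0.382979.
d = −(3/4) ln(1 − 4p/3) = −0.75 ln(1 − 0.510639) = −0.75 ln(0.489361)
  = −0.75 × (-0.714655) = 0.535991 substitutions/site.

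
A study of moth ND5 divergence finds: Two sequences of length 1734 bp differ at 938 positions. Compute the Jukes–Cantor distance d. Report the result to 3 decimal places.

0.958

p = 938/1734 ≈ 0.540946.
d = −(3/4) ln(1 − 4p/3) = −0.75 ln(1 − 0.721261) = −0.75 ln(0.278739)
  = −0.75 × (-1.277479) = 0.958109 substitutions/site.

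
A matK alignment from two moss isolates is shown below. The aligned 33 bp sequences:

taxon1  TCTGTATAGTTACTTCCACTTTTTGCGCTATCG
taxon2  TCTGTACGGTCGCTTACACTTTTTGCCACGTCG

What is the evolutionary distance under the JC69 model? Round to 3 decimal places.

0.339

The sequences differ at 9 of 33 sites (7, 8, 11, 12, 16, 27, 28, 29, 30), so p = 9/33 ≈ 0.272727.
d = −(3/4) ln(1 − 4p/3) = −0.75 ln(1 − 0.363636) = −0.75 ln(0.636364)
  = −0.75 × (-0.451985) = 0.338989 substitutions/site.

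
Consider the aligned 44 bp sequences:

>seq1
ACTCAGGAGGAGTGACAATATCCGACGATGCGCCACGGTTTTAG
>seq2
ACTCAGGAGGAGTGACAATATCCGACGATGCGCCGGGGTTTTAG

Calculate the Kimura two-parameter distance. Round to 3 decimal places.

Of 44 sites, 1 differences are transitions and 1 are transversions, so P = 1/44 ≈ 0.022727 and Q = 1/44 ≈ 0.022727.
Under the Kimura two-parameter model, d = −½ ln(1 − 2P − Q) − ¼ ln(1 − 2Q).
1 − 2P − Q = 0.931819, giving −½ ln(0.931819) = 0.035308.
1 − 2Q = 0.954546, giving −¼ ln(0.954546) = 0.011630.
d = 0.035308 + 0.011630 = 0.046938.

0.047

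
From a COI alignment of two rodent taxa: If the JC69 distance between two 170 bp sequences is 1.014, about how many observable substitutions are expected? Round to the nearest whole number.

Invert JC69: p = (3/4)(1 − e^(−4d/3)) = 0.75 × (1 − e^(-1.352)) = 0.75 × (1 − 0.258722) = 0.555959.
Expected differing sites = pL ≈ 0.555959 × 170 = 94.51303 ≈ 95.

95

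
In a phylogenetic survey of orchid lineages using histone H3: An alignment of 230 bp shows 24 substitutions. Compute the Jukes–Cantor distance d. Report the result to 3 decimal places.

0.112

p = 24/230 ≈ 0.104348.
d = −(3/4) ln(1 − 4p/3) = −0.75 ln(1 − 0.139131) = −0.75 ln(0.860869)
  = −0.75 × (-0.149813) = 0.112360 substitutions/site.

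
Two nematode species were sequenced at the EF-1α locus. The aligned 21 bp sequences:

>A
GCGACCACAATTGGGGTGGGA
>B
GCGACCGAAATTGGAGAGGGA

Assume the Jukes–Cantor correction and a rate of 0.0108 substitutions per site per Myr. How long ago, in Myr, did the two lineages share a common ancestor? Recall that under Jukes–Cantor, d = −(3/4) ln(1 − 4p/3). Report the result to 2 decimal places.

The sequences differ at 4 of 21 sites (7, 8, 15, 17), so p = 4/21 ≈ 0.190476.
d = −(3/4) ln(1 − 4p/3) = −0.75 ln(1 − 0.253968) = −0.75 ln(0.746032)
  = −0.75 × (-0.292987) = 0.219740 substitutions/site.
Under a molecular clock d = 2μt, so t = d/(2μ) = 0.219740 / (2 × 0.0108) = 10.17 Myr.

10.17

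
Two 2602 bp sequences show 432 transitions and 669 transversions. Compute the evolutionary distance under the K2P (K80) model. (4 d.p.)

0.6253

P = 432/2602 ≈ 0.166026 and Q = 669/2602 ≈ 0.25711.
Under the Kimura two-parameter model, d = −½ ln(1 − 2P − Q) − ¼ ln(1 − 2Q).
1 − 2P − Q = 0.410838, giving −½ ln(0.410838) = 0.444778.
1 − 2Q = 0.48578, giving −¼ ln(0.48578) = 0.180500.
d = 0.444778 + 0.180500 = 0.625278.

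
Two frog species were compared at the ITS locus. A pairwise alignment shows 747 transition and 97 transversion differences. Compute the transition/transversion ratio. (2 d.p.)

R = 747/97 = 7.701030… ≈ 7.70 (to 2 d.p.).

7.70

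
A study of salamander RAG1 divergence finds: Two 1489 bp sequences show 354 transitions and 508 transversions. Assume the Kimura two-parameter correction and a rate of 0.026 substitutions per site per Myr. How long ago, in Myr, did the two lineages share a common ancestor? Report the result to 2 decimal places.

21.82

P = 354/1489 ≈ 0.237743 and Q = 508/1489 ≈ 0.341169.
Under the Kimura two-parameter model, d = −½ ln(1 − 2P − Q) − ¼ ln(1 − 2Q).
1 − 2P − Q = 0.183345, giving −½ ln(0.183345) = 0.848193.
1 − 2Q = 0.317662, giving −¼ ln(0.317662) = 0.286692.
d = 0.848193 + 0.286692 = 1.134885.
Under a molecular clock d = 2μt, so t = d/(2μ) = 1.134885 / (2 × 0.026) = 21.82 Myr.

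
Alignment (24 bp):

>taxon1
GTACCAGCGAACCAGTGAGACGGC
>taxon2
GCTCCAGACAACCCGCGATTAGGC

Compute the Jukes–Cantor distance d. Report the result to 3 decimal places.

0.520

The sequences differ at 9 of 24 sites (2, 3, 8, 9, 14, 16, 19, 20, 21), so p = 9/24 = 0.375.
d = −(3/4) ln(1 − 4p/3) = −0.75 ln(1 − 0.5) = −0.75 ln(0.5)
  = −0.75 × (-0.693147) = 0.519860 substitutions/site.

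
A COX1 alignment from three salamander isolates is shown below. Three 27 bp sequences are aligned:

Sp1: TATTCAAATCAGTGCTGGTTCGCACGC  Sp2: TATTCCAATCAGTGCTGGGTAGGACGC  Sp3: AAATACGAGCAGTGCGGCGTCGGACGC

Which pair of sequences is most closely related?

Sp1–Sp2: 4/27 differ, p = 0.148, d = 0.165.
Sp1–Sp3: 10/27 differ, p = 0.370, d = 0.511.
Sp2–Sp3: 8/27 differ, p = 0.296, d = 0.377.
The smallest distance is between Sp1 and Sp2.

Sp1 and Sp2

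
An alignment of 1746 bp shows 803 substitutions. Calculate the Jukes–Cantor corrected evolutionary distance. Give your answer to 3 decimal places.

p = 803/1746 ≈ 0.459908.
d = −(3/4) ln(1 − 4p/3) = −0.75 ln(1 − 0.613211) = −0.75 ln(0.386789)
  = −0.75 × (-0.949876) = 0.712407 substitutions/site.

0.712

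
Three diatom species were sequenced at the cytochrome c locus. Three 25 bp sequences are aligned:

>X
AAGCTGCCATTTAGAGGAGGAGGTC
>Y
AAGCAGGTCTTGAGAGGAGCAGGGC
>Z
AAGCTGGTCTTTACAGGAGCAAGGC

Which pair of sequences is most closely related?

Y and Z

X–Y: 7/25 differ, p = 0.280, d = 0.351.
X–Z: 7/25 differ, p = 0.280, d = 0.351.
Y–Z: 4/25 differ, p = 0.160, d = 0.180.
The smallest distance is between Y and Z.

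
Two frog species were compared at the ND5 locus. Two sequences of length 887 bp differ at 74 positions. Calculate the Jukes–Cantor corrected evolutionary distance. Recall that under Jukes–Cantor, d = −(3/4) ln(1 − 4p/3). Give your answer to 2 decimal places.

0.09

p = 74/887 ≈ 0.083427.
d = −(3/4) ln(1 − 4p/3) = −0.75 ln(1 − 0.111236) = −0.75 ln(0.888764)
  = −0.75 × (-0.117924) = 0.088443 substitutions/site.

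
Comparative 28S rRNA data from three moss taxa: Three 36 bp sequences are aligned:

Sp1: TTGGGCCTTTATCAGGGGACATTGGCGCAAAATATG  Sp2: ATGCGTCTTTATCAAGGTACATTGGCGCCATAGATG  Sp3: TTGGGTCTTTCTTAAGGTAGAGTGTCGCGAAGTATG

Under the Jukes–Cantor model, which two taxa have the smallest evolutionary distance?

Sp1–Sp2: 8/36 differ, p = 0.222, d = 0.264.
Sp1–Sp3: 10/36 differ, p = 0.278, d = 0.347.
Sp2–Sp3: 11/36 differ, p = 0.306, d = 0.392.
The smallest distance is between Sp1 and Sp2.

Sp1 and Sp2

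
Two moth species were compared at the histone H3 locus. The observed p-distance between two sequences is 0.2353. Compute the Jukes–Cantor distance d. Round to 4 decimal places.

d = −(3/4) ln(1 − 4p/3) = −0.75 ln(1 − 0.313733) = −0.75 ln(0.686267)
  = −0.75 × (-0.376489) = 0.282367 substitutions/site.

0.2824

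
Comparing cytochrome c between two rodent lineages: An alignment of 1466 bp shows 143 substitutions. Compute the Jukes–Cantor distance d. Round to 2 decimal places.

p = 143/1466 ≈ 0.097544.
d = −(3/4) ln(1 − 4p/3) = −0.75 ln(1 − 0.130059) = −0.75 ln(0.869941)
  = −0.75 × (-0.139330) = 0.104498 substitutions/site.

0.10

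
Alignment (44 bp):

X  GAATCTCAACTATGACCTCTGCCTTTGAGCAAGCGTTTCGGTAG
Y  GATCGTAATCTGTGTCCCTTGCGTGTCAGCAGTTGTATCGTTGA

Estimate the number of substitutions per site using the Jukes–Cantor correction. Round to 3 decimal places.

0.643

The sequences differ at 19 of 44 sites, so p = 19/44 ≈ 0.431818.
d = −(3/4) ln(1 − 4p/3) = −0.75 ln(1 − 0.575757) = −0.75 ln(0.424243)
  = −0.75 × (-0.857449) = 0.643087 substitutions/site.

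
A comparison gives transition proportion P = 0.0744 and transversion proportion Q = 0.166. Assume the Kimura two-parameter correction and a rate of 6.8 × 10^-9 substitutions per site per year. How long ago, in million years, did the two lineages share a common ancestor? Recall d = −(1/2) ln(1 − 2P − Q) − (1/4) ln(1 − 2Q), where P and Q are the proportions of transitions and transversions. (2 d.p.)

21.32

Under the Kimura two-parameter model, d = −½ ln(1 − 2P − Q) − ¼ ln(1 − 2Q).
1 − 2P − Q = 0.6852, giving −½ ln(0.6852) = 0.189022.
1 − 2Q = 0.668, giving −¼ ln(0.668) = 0.100867.
d = 0.189022 + 0.100867 = 0.289889.
Under a molecular clock d = 2μt, so t = d/(2μ) = 0.289889 / (2 × 6.8 × 10^-9) = 21.32 million years.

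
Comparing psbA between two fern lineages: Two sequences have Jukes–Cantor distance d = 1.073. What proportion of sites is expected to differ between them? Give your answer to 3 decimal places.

0.571

p = (3/4)(1 − e^(−4d/3)) = 0.75 × (1 − e^(-1.430667)) = 0.75 × (1 − 0.239149) = 0.570638.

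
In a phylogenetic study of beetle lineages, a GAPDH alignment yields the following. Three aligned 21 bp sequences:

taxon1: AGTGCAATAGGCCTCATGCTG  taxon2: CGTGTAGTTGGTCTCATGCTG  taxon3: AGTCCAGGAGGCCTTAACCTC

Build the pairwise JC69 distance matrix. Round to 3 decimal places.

taxon1–taxon2: 5/21 sites differ → p ≈ 0.238095, d = −0.75 ln(1 − 0.31746) = 0.286451 ≈ 0.286.
taxon1–taxon3: 7/21 sites differ → p ≈ 0.333333, d = −0.75 ln(1 − 0.444444) = 0.440839 ≈ 0.441.
taxon2–taxon3: 10/21 sites differ → p ≈ 0.47619, d = −0.75 ln(1 − 0.63492) = 0.755729 ≈ 0.756.

d(taxon1,taxon2) = 0.286, d(taxon1,taxon3) = 0.441, d(taxon2,taxon3) = 0.756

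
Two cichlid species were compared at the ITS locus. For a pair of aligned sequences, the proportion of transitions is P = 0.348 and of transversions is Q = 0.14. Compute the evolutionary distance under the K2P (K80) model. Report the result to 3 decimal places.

Under the Kimura two-parameter model, d = −½ ln(1 − 2P − Q) − ¼ ln(1 − 2Q).
1 − 2P − Q = 0.164, giving −½ ln(0.164) = 0.903944.
1 − 2Q = 0.72, giving −¼ ln(0.72) = 0.082126.
d = 0.903944 + 0.082126 = 0.986070.

0.986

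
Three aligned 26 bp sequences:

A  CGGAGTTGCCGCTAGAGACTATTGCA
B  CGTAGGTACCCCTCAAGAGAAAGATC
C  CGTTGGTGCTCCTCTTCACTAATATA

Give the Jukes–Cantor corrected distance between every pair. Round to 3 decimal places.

d(A,B) = 0.824, d(A,C) = 0.717, d(B,C) = 0.539

A–B: 13/26 sites differ → p = 0.5, d = −0.75 ln(1 − 0.666667) = 0.823960 ≈ 0.824.
A–C: 12/26 sites differ → p ≈ 0.461538, d = −0.75 ln(1 − 0.615384) = 0.716632 ≈ 0.717.
B–C: 10/26 sites differ → p ≈ 0.384615, d = −0.75 ln(1 − 0.51282) = 0.539341 ≈ 0.539.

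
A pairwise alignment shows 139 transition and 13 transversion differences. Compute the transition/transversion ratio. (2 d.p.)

10.69

R = 139/13 = 10.692307… ≈ 10.69 (to 2 d.p.).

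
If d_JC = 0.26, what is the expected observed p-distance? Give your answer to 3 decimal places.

0.220

p = (3/4)(1 − e^(−4d/3)) = 0.75 × (1 − e^(-0.346667)) = 0.75 × (1 − 0.707041) = 0.219719.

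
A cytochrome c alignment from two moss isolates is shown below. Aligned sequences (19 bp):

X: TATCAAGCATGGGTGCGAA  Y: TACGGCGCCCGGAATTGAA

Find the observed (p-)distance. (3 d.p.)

The sequences differ at 10 of 19 positions (sites 3, 4, 5, 6, 9, 10, 13, 14, 15, 16).
p = 10/19 = 0.526315… ≈ 0.526 (to 3 d.p.).

0.526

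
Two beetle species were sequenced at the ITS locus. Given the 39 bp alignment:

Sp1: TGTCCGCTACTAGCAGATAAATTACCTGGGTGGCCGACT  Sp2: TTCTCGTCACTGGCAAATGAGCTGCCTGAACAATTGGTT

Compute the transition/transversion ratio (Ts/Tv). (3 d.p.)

19.000

Transitions are A↔G and C↔T; transversions are all other mismatches.
Transitions: 19. Transversions: 1.
R = 19/1 = 19.000.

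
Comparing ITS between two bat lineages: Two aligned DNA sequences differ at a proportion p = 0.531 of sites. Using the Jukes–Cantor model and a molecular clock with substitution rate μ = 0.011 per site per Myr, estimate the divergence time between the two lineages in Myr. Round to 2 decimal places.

41.97

d = −(3/4) ln(1 − 4p/3) = −0.75 ln(1 − 0.708) = −0.75 ln(0.292)
  = −0.75 × (-1.231001) = 0.923251 substitutions/site.
Under a molecular clock d = 2μt, so t = d/(2μ) = 0.923251 / (2 × 0.011) = 41.97 Myr.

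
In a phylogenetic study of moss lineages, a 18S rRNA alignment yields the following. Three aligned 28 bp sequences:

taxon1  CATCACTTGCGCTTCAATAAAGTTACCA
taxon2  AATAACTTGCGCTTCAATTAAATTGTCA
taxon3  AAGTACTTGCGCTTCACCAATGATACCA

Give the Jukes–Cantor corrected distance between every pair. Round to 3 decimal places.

taxon1–taxon2: 6/28 sites differ → p ≈ 0.214286, d = −0.75 ln(1 − 0.285715) = 0.252355 ≈ 0.252.
taxon1–taxon3: 7/28 sites differ → p = 0.25, d = −0.75 ln(1 − 0.333333) = 0.304098 ≈ 0.304.
taxon2–taxon3: 10/28 sites differ → p ≈ 0.357143, d = −0.75 ln(1 − 0.476191) = 0.484971 ≈ 0.485.

d(taxon1,taxon2) = 0.252, d(taxon1,taxon3) = 0.304, d(taxon2,taxon3) = 0.485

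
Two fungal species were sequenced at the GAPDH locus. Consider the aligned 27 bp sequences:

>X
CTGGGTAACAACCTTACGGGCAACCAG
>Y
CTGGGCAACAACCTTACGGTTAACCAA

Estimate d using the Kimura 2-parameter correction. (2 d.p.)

Of 27 sites, 3 differences are transitions and 1 are transversions, so P = 3/27 ≈ 0.111111 and Q = 1/27 ≈ 0.037037.
Under the Kimura two-parameter model, d = −½ ln(1 − 2P − Q) − ¼ ln(1 − 2Q).
1 − 2P − Q = 0.740741, giving −½ ln(0.740741) = 0.150052.
1 − 2Q = 0.925926, giving −¼ ln(0.925926) = 0.019240.
d = 0.150052 + 0.019240 = 0.169292.

0.17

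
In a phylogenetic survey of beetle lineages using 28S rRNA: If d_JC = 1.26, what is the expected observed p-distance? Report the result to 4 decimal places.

p = (3/4)(1 − e^(−4d/3)) = 0.75 × (1 − e^(-1.68)) = 0.75 × (1 − 0.186374) = 0.610220.

0.6102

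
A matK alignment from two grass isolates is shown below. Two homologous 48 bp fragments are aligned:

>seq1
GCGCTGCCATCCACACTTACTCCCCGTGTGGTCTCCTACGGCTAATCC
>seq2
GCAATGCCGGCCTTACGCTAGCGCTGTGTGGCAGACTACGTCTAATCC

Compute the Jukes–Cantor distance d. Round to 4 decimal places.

The sequences differ at 18 of 48 sites, so p = 18/48 = 0.375.
d = −(3/4) ln(1 − 4p/3) = −0.75 ln(1 − 0.5) = −0.75 ln(0.5)
  = −0.75 × (-0.693147) = 0.519860 substitutions/site.

0.5199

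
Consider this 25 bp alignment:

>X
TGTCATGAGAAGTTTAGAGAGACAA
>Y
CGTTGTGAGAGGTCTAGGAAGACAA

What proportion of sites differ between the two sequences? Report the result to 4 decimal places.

0.2800

The sequences differ at 7 of 25 positions (sites 1, 4, 5, 11, 14, 18, 19).
p = 7/25 = 0.2800.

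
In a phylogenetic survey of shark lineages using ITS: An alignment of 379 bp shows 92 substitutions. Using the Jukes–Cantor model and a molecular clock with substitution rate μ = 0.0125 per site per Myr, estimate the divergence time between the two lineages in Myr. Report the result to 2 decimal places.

11.73

p = 92/379 ≈ 0.242744.
d = −(3/4) ln(1 − 4p/3) = −0.75 ln(1 − 0.323659) = −0.75 ln(0.676341)
  = −0.75 × (-0.391058) = 0.293294 substitutions/site.
Under a molecular clock d = 2μt, so t = d/(2μ) = 0.293294 / (2 × 0.0125) = 11.73 Myr.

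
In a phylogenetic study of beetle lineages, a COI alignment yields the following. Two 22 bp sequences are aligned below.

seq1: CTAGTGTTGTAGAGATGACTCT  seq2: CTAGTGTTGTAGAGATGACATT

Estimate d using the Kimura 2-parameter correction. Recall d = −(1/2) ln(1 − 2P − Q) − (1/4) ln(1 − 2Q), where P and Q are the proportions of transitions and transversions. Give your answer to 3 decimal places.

0.097

Of 22 sites, 1 differences are transitions and 1 are transversions, so P = 1/22 ≈ 0.045455 and Q = 1/22 ≈ 0.045455.
Under the Kimura two-parameter model, d = −½ ln(1 − 2P − Q) − ¼ ln(1 − 2Q).
1 − 2P − Q = 0.863635, giving −½ ln(0.863635) = 0.073303.
1 − 2Q = 0.90909, giving −¼ ln(0.90909) = 0.023828.
d = 0.073303 + 0.023828 = 0.097131.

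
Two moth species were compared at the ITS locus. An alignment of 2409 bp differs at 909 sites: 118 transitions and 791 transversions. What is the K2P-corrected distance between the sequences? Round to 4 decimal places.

P = 118/2409 ≈ 0.048983 and Q = 791/2409 ≈ 0.328352.
Under the Kimura two-parameter model, d = −½ ln(1 − 2P − Q) − ¼ ln(1 − 2Q).
1 − 2P − Q = 0.573682, giving −½ ln(0.573682) = 0.277840.
1 − 2Q = 0.343296, giving −¼ ln(0.343296) = 0.267291.
d = 0.277840 + 0.267291 = 0.545131.

0.5451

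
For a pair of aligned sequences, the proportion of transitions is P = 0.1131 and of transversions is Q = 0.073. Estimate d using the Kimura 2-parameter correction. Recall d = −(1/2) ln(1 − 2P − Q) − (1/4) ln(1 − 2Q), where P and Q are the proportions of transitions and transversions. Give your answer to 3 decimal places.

0.217

Under the Kimura two-parameter model, d = −½ ln(1 − 2P − Q) − ¼ ln(1 − 2Q).
1 − 2P − Q = 0.7008, giving −½ ln(0.7008) = 0.177766.
1 − 2Q = 0.854, giving −¼ ln(0.854) = 0.039456.
d = 0.177766 + 0.039456 = 0.217222.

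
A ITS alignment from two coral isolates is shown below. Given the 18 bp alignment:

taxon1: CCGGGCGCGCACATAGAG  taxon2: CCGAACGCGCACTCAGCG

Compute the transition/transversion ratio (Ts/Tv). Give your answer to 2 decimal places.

1.50

Transitions are A↔G and C↔T; transversions are all other mismatches.
Transitions: 3. Transversions: 2.
R = 3/2 = 1.50.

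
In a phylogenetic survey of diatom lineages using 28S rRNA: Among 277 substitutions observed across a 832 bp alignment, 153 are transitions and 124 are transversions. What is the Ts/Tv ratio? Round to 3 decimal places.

1.234

R = 153/124 = 1.233870… ≈ 1.234 (to 3 d.p.).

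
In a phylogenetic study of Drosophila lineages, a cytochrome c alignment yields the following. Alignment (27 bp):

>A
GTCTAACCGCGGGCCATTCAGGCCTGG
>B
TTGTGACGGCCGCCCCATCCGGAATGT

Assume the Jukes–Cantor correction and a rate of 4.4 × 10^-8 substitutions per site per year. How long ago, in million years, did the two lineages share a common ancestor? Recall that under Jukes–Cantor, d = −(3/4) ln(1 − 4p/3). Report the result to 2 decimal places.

The sequences differ at 12 of 27 sites, so p = 12/27 ≈ 0.444444.
d = −(3/4) ln(1 − 4p/3) = −0.75 ln(1 − 0.592592) = −0.75 ln(0.407408)
  = −0.75 × (-0.897940) = 0.673455 substitutions/site.
Under a molecular clock d = 2μt, so t = d/(2μ) = 0.673455 / (2 × 4.4 × 10^-8) = 7.65 million years.

7.65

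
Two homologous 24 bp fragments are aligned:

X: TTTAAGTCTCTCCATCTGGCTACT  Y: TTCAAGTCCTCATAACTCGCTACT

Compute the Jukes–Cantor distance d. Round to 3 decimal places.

The sequences differ at 8 of 24 sites (3, 9, 10, 11, 12, 13, 15, 18), so p = 8/24 ≈ 0.333333.
d = −(3/4) ln(1 − 4p/3) = −0.75 ln(1 − 0.444444) = −0.75 ln(0.555556)
  = −0.75 × (-0.587786) = 0.440840 substitutions/site.

0.441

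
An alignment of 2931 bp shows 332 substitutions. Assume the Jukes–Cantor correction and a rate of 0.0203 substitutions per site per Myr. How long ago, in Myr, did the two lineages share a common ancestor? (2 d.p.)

3.02

p = 332/2931 ≈ 0.113272.
d = −(3/4) ln(1 − 4p/3) = −0.75 ln(1 − 0.151029) = −0.75 ln(0.848971)
  = −0.75 × (-0.163730) = 0.122798 substitutions/site.
Under a molecular clock d = 2μt, so t = d/(2μ) = 0.122798 / (2 × 0.0203) = 3.02 Myr.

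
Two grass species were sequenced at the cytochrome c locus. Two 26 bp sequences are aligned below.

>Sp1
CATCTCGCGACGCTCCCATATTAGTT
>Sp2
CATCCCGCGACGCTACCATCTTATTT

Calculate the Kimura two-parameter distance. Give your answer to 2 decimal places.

Of 26 sites, 1 differences are transitions and 3 are transversions, so P = 1/26 ≈ 0.038462 and Q = 3/26 ≈ 0.115385.
Under the Kimura two-parameter model, d = −½ ln(1 − 2P − Q) − ¼ ln(1 − 2Q).
1 − 2P − Q = 0.807691, giving −½ ln(0.807691) = 0.106788.
1 − 2Q = 0.76923, giving −¼ ln(0.76923) = 0.065591.
d = 0.106788 + 0.065591 = 0.172379.

0.17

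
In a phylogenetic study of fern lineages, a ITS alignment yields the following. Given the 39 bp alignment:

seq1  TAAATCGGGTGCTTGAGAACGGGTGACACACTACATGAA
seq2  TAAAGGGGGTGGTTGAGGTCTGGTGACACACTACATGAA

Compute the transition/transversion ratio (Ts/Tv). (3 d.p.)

0.200

Transitions are A↔G and C↔T; transversions are all other mismatches.
Transitions: 1. Transversions: 5.
R = 1/5 = 0.200.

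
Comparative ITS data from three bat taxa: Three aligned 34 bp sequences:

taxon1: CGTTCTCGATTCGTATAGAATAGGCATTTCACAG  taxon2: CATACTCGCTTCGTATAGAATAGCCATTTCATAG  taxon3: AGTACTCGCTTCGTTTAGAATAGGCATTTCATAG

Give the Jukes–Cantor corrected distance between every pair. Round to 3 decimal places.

taxon1–taxon2: 5/34 sites differ → p ≈ 0.147059, d = −0.75 ln(1 − 0.196079) = 0.163691 ≈ 0.164.
taxon1–taxon3: 5/34 sites differ → p ≈ 0.147059, d = −0.75 ln(1 − 0.196079) = 0.163691 ≈ 0.164.
taxon2–taxon3: 4/34 sites differ → p ≈ 0.117647, d = −0.75 ln(1 − 0.156863) = 0.127969 ≈ 0.128.

d(taxon1,taxon2) = 0.164, d(taxon1,taxon3) = 0.164, d(taxon2,taxon3) = 0.128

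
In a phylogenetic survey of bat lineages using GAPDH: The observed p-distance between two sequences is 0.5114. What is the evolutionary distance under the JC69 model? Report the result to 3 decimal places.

0.859

d = −(3/4) ln(1 − 4p/3) = −0.75 ln(1 − 0.681867) = −0.75 ln(0.318133)
  = −0.75 × (-1.145286) = 0.858965 substitutions/site.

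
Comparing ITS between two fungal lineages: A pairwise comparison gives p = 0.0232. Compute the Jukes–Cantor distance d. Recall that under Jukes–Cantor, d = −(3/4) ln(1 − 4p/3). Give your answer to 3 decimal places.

d = −(3/4) ln(1 − 4p/3) = −0.75 ln(1 − 0.030933) = −0.75 ln(0.969067)
  = −0.75 × (-0.031422) = 0.023567 substitutions/site.

0.024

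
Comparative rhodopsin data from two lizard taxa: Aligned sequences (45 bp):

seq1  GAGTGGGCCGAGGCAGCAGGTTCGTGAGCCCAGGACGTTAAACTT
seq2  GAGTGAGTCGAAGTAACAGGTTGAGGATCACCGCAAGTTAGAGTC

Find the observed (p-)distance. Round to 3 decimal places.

0.356

The sequences differ at 16 of 45 positions.
p = 16/45 = 0.355555… ≈ 0.356 (to 3 d.p.).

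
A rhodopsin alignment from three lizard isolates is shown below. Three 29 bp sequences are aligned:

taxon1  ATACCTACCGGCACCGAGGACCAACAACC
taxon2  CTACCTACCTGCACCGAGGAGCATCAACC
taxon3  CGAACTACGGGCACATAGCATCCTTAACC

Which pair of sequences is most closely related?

taxon1–taxon2: 4/29 differ, p = 0.138, d = 0.152.
taxon1–taxon3: 11/29 differ, p = 0.379, d = 0.529.
taxon2–taxon3: 10/29 differ, p = 0.345, d = 0.462.
The smallest distance is between taxon1 and taxon2.

taxon1 and taxon2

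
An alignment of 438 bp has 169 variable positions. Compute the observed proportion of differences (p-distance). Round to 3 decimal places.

0.386

p = 169/438 = 0.385844… ≈ 0.386 (to 3 d.p.).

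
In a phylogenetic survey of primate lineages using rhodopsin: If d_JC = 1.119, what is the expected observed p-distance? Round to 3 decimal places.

p = (3/4)(1 − e^(−4d/3)) = 0.75 × (1 − e^(-1.492)) = 0.75 × (1 − 0.224922) = 0.581309.

0.581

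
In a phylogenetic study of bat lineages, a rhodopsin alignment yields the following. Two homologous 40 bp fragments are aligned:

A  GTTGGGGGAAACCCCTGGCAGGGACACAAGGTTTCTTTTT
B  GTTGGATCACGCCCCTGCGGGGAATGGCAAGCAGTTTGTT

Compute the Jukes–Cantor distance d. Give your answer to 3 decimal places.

0.752

The sequences differ at 19 of 40 sites, so p = 19/40 = 0.475.
d = −(3/4) ln(1 − 4p/3) = −0.75 ln(1 − 0.633333) = −0.75 ln(0.366667)
  = −0.75 × (-1.003301) = 0.752476 substitutions/site.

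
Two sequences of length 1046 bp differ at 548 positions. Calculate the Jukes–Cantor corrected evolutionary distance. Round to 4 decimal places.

0.8993

p = 548/1046 ≈ 0.523901.
d = −(3/4) ln(1 − 4p/3) = −0.75 ln(1 − 0.698535) = −0.75 ln(0.301465)
  = −0.75 × (-1.199101) = 0.899326 substitutions/site.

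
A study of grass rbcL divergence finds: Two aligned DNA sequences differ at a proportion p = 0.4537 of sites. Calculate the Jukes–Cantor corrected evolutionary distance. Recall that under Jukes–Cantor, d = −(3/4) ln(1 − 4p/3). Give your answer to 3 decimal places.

0.697

d = −(3/4) ln(1 − 4p/3) = −0.75 ln(1 − 0.604933) = −0.75 ln(0.395067)
  = −0.75 × (-0.928700) = 0.696525 substitutions/site.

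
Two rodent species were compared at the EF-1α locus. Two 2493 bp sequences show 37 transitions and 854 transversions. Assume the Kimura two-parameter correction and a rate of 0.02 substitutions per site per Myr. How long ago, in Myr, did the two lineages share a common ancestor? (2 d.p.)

13.04

P = 37/2493 ≈ 0.014842 and Q = 854/2493 ≈ 0.342559.
Under the Kimura two-parameter model, d = −½ ln(1 − 2P − Q) − ¼ ln(1 − 2Q).
1 − 2P − Q = 0.627757, giving −½ ln(0.627757) = 0.232801.
1 − 2Q = 0.314882, giving −¼ ln(0.314882) = 0.288889.
d = 0.232801 + 0.288889 = 0.521690.
Under a molecular clock d = 2μt, so t = d/(2μ) = 0.521690 / (2 × 0.02) = 13.04 Myr.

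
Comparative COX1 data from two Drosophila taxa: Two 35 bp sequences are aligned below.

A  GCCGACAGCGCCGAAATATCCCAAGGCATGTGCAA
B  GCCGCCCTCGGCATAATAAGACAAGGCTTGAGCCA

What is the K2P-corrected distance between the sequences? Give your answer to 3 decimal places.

0.480

Of 35 sites, 1 differences are transitions and 11 are transversions, so P = 1/35 ≈ 0.028571 and Q = 11/35 ≈ 0.314286.
Under the Kimura two-parameter model, d = −½ ln(1 − 2P − Q) − ¼ ln(1 − 2Q).
1 − 2P − Q = 0.628572, giving −½ ln(0.628572) = 0.232152.
1 − 2Q = 0.371428, giving −¼ ln(0.371428) = 0.247600.
d = 0.232152 + 0.247600 = 0.479752.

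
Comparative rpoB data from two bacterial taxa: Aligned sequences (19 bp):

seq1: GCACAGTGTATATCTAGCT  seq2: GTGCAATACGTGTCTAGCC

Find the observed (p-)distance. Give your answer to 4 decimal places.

The sequences differ at 8 of 19 positions (sites 2, 3, 6, 8, 9, 10, 12, 19).
p = 8/19 = 0.421052… ≈ 0.4211 (to 4 d.p.).

0.4211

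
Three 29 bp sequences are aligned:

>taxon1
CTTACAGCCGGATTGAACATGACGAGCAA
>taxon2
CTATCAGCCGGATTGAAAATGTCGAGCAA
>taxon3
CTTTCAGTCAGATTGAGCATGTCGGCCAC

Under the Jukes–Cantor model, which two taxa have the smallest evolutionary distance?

taxon1–taxon2: 4/29 differ, p = 0.138, d = 0.152.
taxon1–taxon3: 8/29 differ, p = 0.276, d = 0.344.
taxon2–taxon3: 8/29 differ, p = 0.276, d = 0.344.
The smallest distance is between taxon1 and taxon2.

taxon1 and taxon2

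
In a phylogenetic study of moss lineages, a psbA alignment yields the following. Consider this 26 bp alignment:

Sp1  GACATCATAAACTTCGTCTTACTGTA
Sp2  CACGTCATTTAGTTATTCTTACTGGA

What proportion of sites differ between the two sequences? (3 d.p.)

The sequences differ at 8 of 26 positions (sites 1, 4, 9, 10, 12, 15, 16, 25).
p = 8/26 = 0.307692… ≈ 0.308 (to 3 d.p.).

0.308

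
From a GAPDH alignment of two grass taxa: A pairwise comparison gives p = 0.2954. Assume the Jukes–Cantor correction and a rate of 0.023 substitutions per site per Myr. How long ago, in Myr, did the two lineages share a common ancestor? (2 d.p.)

8.16

d = −(3/4) ln(1 − 4p/3) = −0.75 ln(1 − 0.393867) = −0.75 ln(0.606133)
  = −0.75 × (-0.500656) = 0.375492 substitutions/site.
Under a molecular clock d = 2μt, so t = d/(2μ) = 0.375492 / (2 × 0.023) = 8.16 Myr.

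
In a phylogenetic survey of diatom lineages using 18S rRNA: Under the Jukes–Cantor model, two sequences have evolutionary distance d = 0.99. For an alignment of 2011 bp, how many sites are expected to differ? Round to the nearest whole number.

Invert JC69: p = (3/4)(1 − e^(−4d/3)) = 0.75 × (1 − e^(-1.32)) = 0.75 × (1 − 0.267135) = 0.549649.
Expected differing sites = pL ≈ 0.549649 × 2011 = 1105.344139 ≈ 1105.

1105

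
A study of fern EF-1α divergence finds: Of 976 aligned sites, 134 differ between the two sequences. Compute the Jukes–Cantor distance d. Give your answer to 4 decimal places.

p = 134/976 ≈ 0.137295.
d = −(3/4) ln(1 − 4p/3) = −0.75 ln(1 − 0.18306) = −0.75 ln(0.81694)
  = −0.75 × (-0.202190) = 0.151643 substitutions/site.

0.1516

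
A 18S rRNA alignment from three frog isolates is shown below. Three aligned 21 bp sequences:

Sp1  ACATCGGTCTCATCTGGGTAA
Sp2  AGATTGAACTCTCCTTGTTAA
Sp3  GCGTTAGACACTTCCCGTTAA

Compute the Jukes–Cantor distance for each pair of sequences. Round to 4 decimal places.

d(Sp1,Sp2) = 0.5319, d(Sp1,Sp3) = 0.7557, d(Sp2,Sp3) = 0.6355

Sp1–Sp2: 8/21 sites differ → p ≈ 0.380952, d = −0.75 ln(1 − 0.507936) = 0.531860 ≈ 0.5319.
Sp1–Sp3: 10/21 sites differ → p ≈ 0.47619, d = −0.75 ln(1 − 0.63492) = 0.755729 ≈ 0.7557.
Sp2–Sp3: 9/21 sites differ → p ≈ 0.428571, d = −0.75 ln(1 − 0.571428) = 0.635472 ≈ 0.6355.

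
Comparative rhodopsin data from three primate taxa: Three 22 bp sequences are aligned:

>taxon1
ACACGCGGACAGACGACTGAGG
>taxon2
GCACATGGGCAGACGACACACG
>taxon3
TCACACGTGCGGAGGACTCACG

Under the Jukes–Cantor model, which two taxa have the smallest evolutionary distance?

taxon2 and taxon3

taxon1–taxon2: 7/22 differ, p = 0.318, d = 0.414.
taxon1–taxon3: 8/22 differ, p = 0.364, d = 0.497.
taxon2–taxon3: 6/22 differ, p = 0.273, d = 0.339.
The smallest distance is between taxon2 and taxon3.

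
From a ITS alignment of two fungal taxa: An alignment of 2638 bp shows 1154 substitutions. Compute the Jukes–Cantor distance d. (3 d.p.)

0.656

p = 1154/2638 ≈ 0.437453.
d = −(3/4) ln(1 − 4p/3) = −0.75 ln(1 − 0.583271) = −0.75 ln(0.416729)
  = −0.75 × (-0.875319) = 0.656489 substitutions/site.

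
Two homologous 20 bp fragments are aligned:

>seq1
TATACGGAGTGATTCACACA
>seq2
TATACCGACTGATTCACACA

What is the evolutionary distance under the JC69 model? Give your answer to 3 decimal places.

The sequences differ at 2 of 20 sites (6, 9), so p = 2/20 = 0.1.
d = −(3/4) ln(1 − 4p/3) = −0.75 ln(1 − 0.133333) = −0.75 ln(0.866667)
  = −0.75 × (-0.143100) = 0.107325 substitutions/site.

0.107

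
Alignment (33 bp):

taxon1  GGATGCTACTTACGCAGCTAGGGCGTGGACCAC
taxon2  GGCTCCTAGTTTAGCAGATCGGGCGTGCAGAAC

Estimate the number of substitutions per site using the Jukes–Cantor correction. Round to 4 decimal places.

0.3882

The sequences differ at 10 of 33 sites (3, 5, 9, 12, 13, 18, 20, 28, 30, 31), so p = 10/33 ≈ 0.30303.
d = −(3/4) ln(1 − 4p/3) = −0.75 ln(1 − 0.40404) = −0.75 ln(0.59596)
  = −0.75 × (-0.517582) = 0.388187 substitutions/site.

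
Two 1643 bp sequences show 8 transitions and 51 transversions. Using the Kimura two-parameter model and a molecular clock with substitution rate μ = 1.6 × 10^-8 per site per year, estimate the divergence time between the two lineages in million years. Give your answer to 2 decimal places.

P = 8/1643 ≈ 0.004869 and Q = 51/1643 ≈ 0.031041.
Under the Kimura two-parameter model, d = −½ ln(1 − 2P − Q) − ¼ ln(1 − 2Q).
1 − 2P − Q = 0.959221, giving −½ ln(0.959221) = 0.020817.
1 − 2Q = 0.937918, giving −¼ ln(0.937918) = 0.016023.
d = 0.020817 + 0.016023 = 0.036840.
Under a molecular clock d = 2μt, so t = d/(2μ) = 0.036840 / (2 × 1.6 × 10^-8) = 1.15 million years.

1.15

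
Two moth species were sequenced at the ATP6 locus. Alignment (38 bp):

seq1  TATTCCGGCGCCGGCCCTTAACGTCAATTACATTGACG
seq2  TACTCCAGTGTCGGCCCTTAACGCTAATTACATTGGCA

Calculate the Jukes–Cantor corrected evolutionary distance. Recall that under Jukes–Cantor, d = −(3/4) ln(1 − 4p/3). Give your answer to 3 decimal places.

0.247

The sequences differ at 8 of 38 sites (3, 7, 9, 11, 24, 25, 36, 38), so p = 8/38 ≈ 0.210526.
d = −(3/4) ln(1 − 4p/3) = −0.75 ln(1 − 0.280701) = −0.75 ln(0.719299)
  = −0.75 × (-0.329478) = 0.247109 substitutions/site.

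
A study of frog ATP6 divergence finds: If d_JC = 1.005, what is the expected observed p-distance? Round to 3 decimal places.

0.554

p = (3/4)(1 − e^(−4d/3)) = 0.75 × (1 − e^(-1.34)) = 0.75 × (1 − 0.261846) = 0.553616.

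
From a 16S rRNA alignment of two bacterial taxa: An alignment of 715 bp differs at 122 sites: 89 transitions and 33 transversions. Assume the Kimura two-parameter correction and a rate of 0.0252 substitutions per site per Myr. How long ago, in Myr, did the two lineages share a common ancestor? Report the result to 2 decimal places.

P = 89/715 ≈ 0.124476 and Q = 33/715 ≈ 0.046154.
Under the Kimura two-parameter model, d = −½ ln(1 − 2P − Q) − ¼ ln(1 − 2Q).
1 − 2P − Q = 0.704894, giving −½ ln(0.704894) = 0.174854.
1 − 2Q = 0.907692, giving −¼ ln(0.907692) = 0.024213.
d = 0.174854 + 0.024213 = 0.199067.
Under a molecular clock d = 2μt, so t = d/(2μ) = 0.199067 / (2 × 0.0252) = 3.95 Myr.

3.95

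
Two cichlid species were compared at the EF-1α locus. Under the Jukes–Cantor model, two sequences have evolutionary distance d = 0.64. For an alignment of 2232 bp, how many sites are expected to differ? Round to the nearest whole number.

Invert JC69: p = (3/4)(1 − e^(−4d/3)) = 0.75 × (1 − e^(-0.853333)) = 0.75 × (1 − 0.425993) = 0.430505.
Expected differing sites = pL ≈ 0.430505 × 2232 = 960.88716 ≈ 961.

961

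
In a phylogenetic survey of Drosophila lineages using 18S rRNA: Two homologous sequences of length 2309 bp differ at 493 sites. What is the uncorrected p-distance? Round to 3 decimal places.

p = 493/2309 = 0.213512… ≈ 0.214 (to 3 d.p.).

0.214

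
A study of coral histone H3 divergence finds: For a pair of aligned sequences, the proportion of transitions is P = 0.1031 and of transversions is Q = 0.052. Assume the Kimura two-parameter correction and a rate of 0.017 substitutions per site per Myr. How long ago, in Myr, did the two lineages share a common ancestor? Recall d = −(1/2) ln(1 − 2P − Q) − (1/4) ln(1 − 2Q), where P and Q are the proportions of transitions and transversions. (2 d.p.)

5.20

Under the Kimura two-parameter model, d = −½ ln(1 − 2P − Q) − ¼ ln(1 − 2Q).
1 − 2P − Q = 0.7418, giving −½ ln(0.7418) = 0.149338.
1 − 2Q = 0.896, giving −¼ ln(0.896) = 0.027454.
d = 0.149338 + 0.027454 = 0.176792.
Under a molecular clock d = 2μt, so t = d/(2μ) = 0.176792 / (2 × 0.017) = 5.20 Myr.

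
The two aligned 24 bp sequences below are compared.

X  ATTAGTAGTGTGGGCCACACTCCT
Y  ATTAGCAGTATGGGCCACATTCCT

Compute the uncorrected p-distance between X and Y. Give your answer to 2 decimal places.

0.13

The sequences differ at 3 of 24 positions (sites 6, 10, 20).
p = 3/24 = 0.125 ≈ 0.13 (to 2 d.p.).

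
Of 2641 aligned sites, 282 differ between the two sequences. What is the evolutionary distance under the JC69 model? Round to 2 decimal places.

0.12

p = 282/2641 ≈ 0.106778.
d = −(3/4) ln(1 − 4p/3) = −0.75 ln(1 − 0.142371) = −0.75 ln(0.857629)
  = −0.75 × (-0.153584) = 0.115188 substitutions/site.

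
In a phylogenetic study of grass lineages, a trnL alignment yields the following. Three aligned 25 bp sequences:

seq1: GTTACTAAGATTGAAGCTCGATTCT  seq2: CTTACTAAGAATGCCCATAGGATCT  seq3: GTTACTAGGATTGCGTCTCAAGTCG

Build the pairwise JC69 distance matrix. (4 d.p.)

d(seq1,seq2) = 0.4904, d(seq1,seq3) = 0.3505, d(seq2,seq3) = 0.6626

seq1–seq2: 9/25 sites differ → p = 0.36, d = −0.75 ln(1 − 0.48) = 0.490445 ≈ 0.4904.
seq1–seq3: 7/25 sites differ → p = 0.28, d = −0.75 ln(1 − 0.373333) = 0.350505 ≈ 0.3505.
seq2–seq3: 11/25 sites differ → p = 0.44, d = −0.75 ln(1 − 0.586667) = 0.662626 ≈ 0.6626.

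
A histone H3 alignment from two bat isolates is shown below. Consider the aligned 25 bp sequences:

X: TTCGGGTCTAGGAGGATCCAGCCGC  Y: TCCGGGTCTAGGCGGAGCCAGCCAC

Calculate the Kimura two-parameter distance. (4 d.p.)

Of 25 sites, 2 differences are transitions and 2 are transversions, so P = 2/25 = 0.08 and Q = 2/25 = 0.08.
Under the Kimura two-parameter model, d = −½ ln(1 − 2P − Q) − ¼ ln(1 − 2Q).
1 − 2P − Q = 0.76, giving −½ ln(0.76) = 0.137218.
1 − 2Q = 0.84, giving −¼ ln(0.84) = 0.043588.
d = 0.137218 + 0.043588 = 0.180806.

0.1808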